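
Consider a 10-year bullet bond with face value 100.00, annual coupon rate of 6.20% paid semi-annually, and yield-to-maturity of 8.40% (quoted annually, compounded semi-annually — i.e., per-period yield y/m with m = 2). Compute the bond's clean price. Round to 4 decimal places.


Answer: Price = 85.3119

Derivation:
Coupon per period c = face * coupon_rate / m = 3.100000
Periods per year m = 2; per-period yield y/m = 0.042000
Number of cashflows N = 20
Cashflows (t years, CF_t, discount factor 1/(1+y/m)^(m*t), PV):
  t = 0.5000: CF_t = 3.100000, DF = 0.959693, PV = 2.975048
  t = 1.0000: CF_t = 3.100000, DF = 0.921010, PV = 2.855132
  t = 1.5000: CF_t = 3.100000, DF = 0.883887, PV = 2.740050
  t = 2.0000: CF_t = 3.100000, DF = 0.848260, PV = 2.629607
  t = 2.5000: CF_t = 3.100000, DF = 0.814069, PV = 2.523615
  t = 3.0000: CF_t = 3.100000, DF = 0.781257, PV = 2.421895
  t = 3.5000: CF_t = 3.100000, DF = 0.749766, PV = 2.324276
  t = 4.0000: CF_t = 3.100000, DF = 0.719545, PV = 2.230591
  t = 4.5000: CF_t = 3.100000, DF = 0.690543, PV = 2.140682
  t = 5.0000: CF_t = 3.100000, DF = 0.662709, PV = 2.054398
  t = 5.5000: CF_t = 3.100000, DF = 0.635997, PV = 1.971591
  t = 6.0000: CF_t = 3.100000, DF = 0.610362, PV = 1.892122
  t = 6.5000: CF_t = 3.100000, DF = 0.585760, PV = 1.815856
  t = 7.0000: CF_t = 3.100000, DF = 0.562150, PV = 1.742664
  t = 7.5000: CF_t = 3.100000, DF = 0.539491, PV = 1.672422
  t = 8.0000: CF_t = 3.100000, DF = 0.517746, PV = 1.605012
  t = 8.5000: CF_t = 3.100000, DF = 0.496877, PV = 1.540318
  t = 9.0000: CF_t = 3.100000, DF = 0.476849, PV = 1.478233
  t = 9.5000: CF_t = 3.100000, DF = 0.457629, PV = 1.418649
  t = 10.0000: CF_t = 103.100000, DF = 0.439183, PV = 45.279778
Price P = sum_t PV_t = 85.311938


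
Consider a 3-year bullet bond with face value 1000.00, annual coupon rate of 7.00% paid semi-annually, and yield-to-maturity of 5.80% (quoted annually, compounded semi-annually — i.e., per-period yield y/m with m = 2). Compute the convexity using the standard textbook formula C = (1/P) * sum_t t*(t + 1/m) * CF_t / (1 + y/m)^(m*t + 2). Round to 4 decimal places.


Coupon per period c = face * coupon_rate / m = 35.000000
Periods per year m = 2; per-period yield y/m = 0.029000
Number of cashflows N = 6
Cashflows (t years, CF_t, discount factor 1/(1+y/m)^(m*t), PV):
  t = 0.5000: CF_t = 35.000000, DF = 0.971817, PV = 34.013605
  t = 1.0000: CF_t = 35.000000, DF = 0.944429, PV = 33.055010
  t = 1.5000: CF_t = 35.000000, DF = 0.917812, PV = 32.123431
  t = 2.0000: CF_t = 35.000000, DF = 0.891946, PV = 31.218106
  t = 2.5000: CF_t = 35.000000, DF = 0.866808, PV = 30.338295
  t = 3.0000: CF_t = 1035.000000, DF = 0.842379, PV = 871.862706
Price P = sum_t PV_t = 1032.611153
Convexity numerator sum_t t*(t + 1/m) * CF_t / (1+y/m)^(m*t + 2):
  t = 0.5000: term = 16.061715
  t = 1.0000: term = 46.827158
  t = 1.5000: term = 91.014885
  t = 2.0000: term = 147.416400
  t = 2.5000: term = 214.892711
  t = 3.0000: term = 8645.829181
Convexity = (1/P) * sum = 9162.042050 / 1032.611153 = 8.872693

Answer: Convexity = 8.8727


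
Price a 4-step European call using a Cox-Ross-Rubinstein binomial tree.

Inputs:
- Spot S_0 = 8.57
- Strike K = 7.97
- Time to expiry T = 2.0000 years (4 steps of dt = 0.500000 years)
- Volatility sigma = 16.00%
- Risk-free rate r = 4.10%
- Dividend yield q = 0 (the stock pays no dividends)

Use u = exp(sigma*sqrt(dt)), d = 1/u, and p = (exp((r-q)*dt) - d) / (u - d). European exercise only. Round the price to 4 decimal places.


Answer: Price = V(0,0) = 1.5086

Derivation:
dt = T/N = 0.500000
u = exp(sigma*sqrt(dt)) = 1.119785; d = 1/u = 0.893028
p = (exp((r-q)*dt) - d) / (u - d) = 0.563084
Discount per step: exp(-r*dt) = 0.979709
Stock lattice S(k, i) with i counting down-moves:
  k=0: S(0,0) = 8.5700
  k=1: S(1,0) = 9.5966; S(1,1) = 7.6533
  k=2: S(2,0) = 10.7461; S(2,1) = 8.5700; S(2,2) = 6.8346
  k=3: S(3,0) = 12.0333; S(3,1) = 9.5966; S(3,2) = 7.6533; S(3,3) = 6.1035
  k=4: S(4,0) = 13.4747; S(4,1) = 10.7461; S(4,2) = 8.5700; S(4,3) = 6.8346; S(4,4) = 5.4506
Terminal payoffs V(N, i) = max(S_T - K, 0):
  V(4,0) = 5.504730; V(4,1) = 2.776089; V(4,2) = 0.600000; V(4,3) = 0.000000; V(4,4) = 0.000000
Backward induction: V(k, i) = exp(-r*dt) * [p * V(k+1, i) + (1-p) * V(k+1, i+1)].
  V(3,0) = exp(-r*dt) * [p*5.504730 + (1-p)*2.776089] = 4.225036
  V(3,1) = exp(-r*dt) * [p*2.776089 + (1-p)*0.600000] = 1.788283
  V(3,2) = exp(-r*dt) * [p*0.600000 + (1-p)*0.000000] = 0.330995
  V(3,3) = exp(-r*dt) * [p*0.000000 + (1-p)*0.000000] = 0.000000
  V(2,0) = exp(-r*dt) * [p*4.225036 + (1-p)*1.788283] = 3.096251
  V(2,1) = exp(-r*dt) * [p*1.788283 + (1-p)*0.330995] = 1.128203
  V(2,2) = exp(-r*dt) * [p*0.330995 + (1-p)*0.000000] = 0.182596
  V(1,0) = exp(-r*dt) * [p*3.096251 + (1-p)*1.128203] = 2.191000
  V(1,1) = exp(-r*dt) * [p*1.128203 + (1-p)*0.182596] = 0.700543
  V(0,0) = exp(-r*dt) * [p*2.191000 + (1-p)*0.700543] = 1.508551


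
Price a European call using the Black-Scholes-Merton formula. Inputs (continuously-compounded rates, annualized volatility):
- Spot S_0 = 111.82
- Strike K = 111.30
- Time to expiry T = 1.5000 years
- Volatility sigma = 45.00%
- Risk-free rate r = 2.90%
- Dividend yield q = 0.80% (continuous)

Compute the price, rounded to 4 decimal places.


d1 = (ln(S/K) + (r - q + 0.5*sigma^2) * T) / (sigma * sqrt(T)) = 0.34117977
d2 = d1 - sigma * sqrt(T) = -0.20995542
exp(-rT) = 0.95743255; exp(-qT) = 0.98807171
C = S_0 * exp(-qT) * N(d1) - K * exp(-rT) * N(d2)
N(d1) = 0.63351587; N(d2) = 0.41685123
C = 111.8200 * 0.98807171 * 0.63351587 - 111.3000 * 0.95743255 * 0.41685123 = 25.5741

Answer: Price = 25.5741


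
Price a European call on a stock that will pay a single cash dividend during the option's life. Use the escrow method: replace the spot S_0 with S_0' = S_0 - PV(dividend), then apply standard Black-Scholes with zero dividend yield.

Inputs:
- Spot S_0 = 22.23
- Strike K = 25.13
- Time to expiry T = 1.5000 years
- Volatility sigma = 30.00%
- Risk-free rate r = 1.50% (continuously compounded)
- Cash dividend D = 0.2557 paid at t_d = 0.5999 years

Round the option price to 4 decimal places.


Answer: Price = 2.2486

Derivation:
PV(D) = D * exp(-r * t_d) = 0.2557 * 0.99104187 = 0.25340940
S_0' = S_0 - PV(D) = 22.2300 - 0.25340940 = 21.97659060
d1 = (ln(S_0'/K) + (r + sigma^2/2)*T) / (sigma*sqrt(T)) = -0.11998289
d2 = d1 - sigma*sqrt(T) = -0.48740635
exp(-rT) = 0.97775124
N(d1) = 0.45224835; N(d2) = 0.31298520
C = S_0' * N(d1) - K * exp(-rT) * N(d2) = 21.97659060 * 0.45224835 - 25.1300 * 0.97775124 * 0.31298520 = 2.2486


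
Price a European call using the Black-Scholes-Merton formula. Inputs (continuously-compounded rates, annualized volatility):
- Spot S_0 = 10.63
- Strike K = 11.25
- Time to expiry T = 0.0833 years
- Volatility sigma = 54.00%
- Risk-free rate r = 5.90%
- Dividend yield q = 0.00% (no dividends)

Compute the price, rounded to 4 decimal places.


d1 = (ln(S/K) + (r - q + 0.5*sigma^2) * T) / (sigma * sqrt(T)) = -0.25426521
d2 = d1 - sigma * sqrt(T) = -0.41011861
exp(-rT) = 0.99509736; exp(-qT) = 1.00000000
C = S_0 * exp(-qT) * N(d1) - K * exp(-rT) * N(d2)
N(d1) = 0.39964534; N(d2) = 0.34085947
C = 10.6300 * 1.00000000 * 0.39964534 - 11.2500 * 0.99509736 * 0.34085947 = 0.4324

Answer: Price = 0.4324


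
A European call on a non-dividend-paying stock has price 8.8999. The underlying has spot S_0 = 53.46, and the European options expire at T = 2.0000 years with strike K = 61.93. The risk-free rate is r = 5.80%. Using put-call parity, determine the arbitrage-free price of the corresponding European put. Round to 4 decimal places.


Answer: Put price = 10.5870

Derivation:
Put-call parity: C - P = S_0 * exp(-qT) - K * exp(-rT).
S_0 * exp(-qT) = 53.4600 * 1.00000000 = 53.46000000
K * exp(-rT) = 61.9300 * 0.89047522 = 55.14713058
P = C - S*exp(-qT) + K*exp(-rT)
P = 8.8999 - 53.46000000 + 55.14713058 = 10.5870


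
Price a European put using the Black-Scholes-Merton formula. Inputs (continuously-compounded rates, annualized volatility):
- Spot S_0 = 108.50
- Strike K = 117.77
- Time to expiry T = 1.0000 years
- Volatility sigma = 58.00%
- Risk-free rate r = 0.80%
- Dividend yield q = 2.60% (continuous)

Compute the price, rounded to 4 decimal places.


Answer: Price = 31.3144

Derivation:
d1 = (ln(S/K) + (r - q + 0.5*sigma^2) * T) / (sigma * sqrt(T)) = 0.11761483
d2 = d1 - sigma * sqrt(T) = -0.46238517
exp(-rT) = 0.99203191; exp(-qT) = 0.97433509
P = K * exp(-rT) * N(-d2) - S_0 * exp(-qT) * N(-d1)
N(-d1) = 0.45318643; N(-d2) = 0.67809743
P = 117.7700 * 0.99203191 * 0.67809743 - 108.5000 * 0.97433509 * 0.45318643 = 31.3144


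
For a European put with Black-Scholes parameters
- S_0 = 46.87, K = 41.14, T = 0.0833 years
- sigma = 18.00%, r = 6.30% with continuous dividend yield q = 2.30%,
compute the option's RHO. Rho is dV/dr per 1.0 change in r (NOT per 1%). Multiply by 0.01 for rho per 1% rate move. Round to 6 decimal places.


d1 = 2.6001048565; d2 = 2.5481537256
phi(d1) = 0.0135792666; exp(-qT) = 0.9980859342; exp(-rT) = 0.9947658462
N(-d2) = 0.0054147369
Rho = -K*T*exp(-rT)*N(-d2) = -41.1400 * 0.0833 * 0.9947658462 * 0.0054147369 = -0.018459

Answer: Rho = -0.018459


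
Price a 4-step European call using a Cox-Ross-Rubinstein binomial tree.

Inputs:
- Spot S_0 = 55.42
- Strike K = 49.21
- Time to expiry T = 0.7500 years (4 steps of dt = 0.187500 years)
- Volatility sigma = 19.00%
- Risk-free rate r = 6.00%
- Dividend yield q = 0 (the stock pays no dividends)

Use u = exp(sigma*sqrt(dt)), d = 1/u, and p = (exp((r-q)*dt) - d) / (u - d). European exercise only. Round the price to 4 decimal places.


dt = T/N = 0.187500
u = exp(sigma*sqrt(dt)) = 1.085752; d = 1/u = 0.921021
p = (exp((r-q)*dt) - d) / (u - d) = 0.548122
Discount per step: exp(-r*dt) = 0.988813
Stock lattice S(k, i) with i counting down-moves:
  k=0: S(0,0) = 55.4200
  k=1: S(1,0) = 60.1724; S(1,1) = 51.0430
  k=2: S(2,0) = 65.3322; S(2,1) = 55.4200; S(2,2) = 47.0117
  k=3: S(3,0) = 70.9346; S(3,1) = 60.1724; S(3,2) = 51.0430; S(3,3) = 43.2987
  k=4: S(4,0) = 77.0173; S(4,1) = 65.3322; S(4,2) = 55.4200; S(4,3) = 47.0117; S(4,4) = 39.8790
Terminal payoffs V(N, i) = max(S_T - K, 0):
  V(4,0) = 27.807309; V(4,1) = 16.122222; V(4,2) = 6.210000; V(4,3) = 0.000000; V(4,4) = 0.000000
Backward induction: V(k, i) = exp(-r*dt) * [p * V(k+1, i) + (1-p) * V(k+1, i+1)].
  V(3,0) = exp(-r*dt) * [p*27.807309 + (1-p)*16.122222] = 22.275071
  V(3,1) = exp(-r*dt) * [p*16.122222 + (1-p)*6.210000] = 11.512861
  V(3,2) = exp(-r*dt) * [p*6.210000 + (1-p)*0.000000] = 3.365762
  V(3,3) = exp(-r*dt) * [p*0.000000 + (1-p)*0.000000] = 0.000000
  V(2,0) = exp(-r*dt) * [p*22.275071 + (1-p)*11.512861] = 17.217084
  V(2,1) = exp(-r*dt) * [p*11.512861 + (1-p)*3.365762] = 7.743760
  V(2,2) = exp(-r*dt) * [p*3.365762 + (1-p)*0.000000] = 1.824211
  V(1,0) = exp(-r*dt) * [p*17.217084 + (1-p)*7.743760] = 12.791584
  V(1,1) = exp(-r*dt) * [p*7.743760 + (1-p)*1.824211] = 5.012144
  V(0,0) = exp(-r*dt) * [p*12.791584 + (1-p)*5.012144] = 9.172457

Answer: Price = V(0,0) = 9.1725


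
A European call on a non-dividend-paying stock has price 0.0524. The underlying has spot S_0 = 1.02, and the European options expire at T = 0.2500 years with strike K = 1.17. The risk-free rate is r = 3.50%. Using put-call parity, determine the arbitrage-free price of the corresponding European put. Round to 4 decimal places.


Answer: Put price = 0.1922

Derivation:
Put-call parity: C - P = S_0 * exp(-qT) - K * exp(-rT).
S_0 * exp(-qT) = 1.0200 * 1.00000000 = 1.02000000
K * exp(-rT) = 1.1700 * 0.99128817 = 1.15980716
P = C - S*exp(-qT) + K*exp(-rT)
P = 0.0524 - 1.02000000 + 1.15980716 = 0.1922


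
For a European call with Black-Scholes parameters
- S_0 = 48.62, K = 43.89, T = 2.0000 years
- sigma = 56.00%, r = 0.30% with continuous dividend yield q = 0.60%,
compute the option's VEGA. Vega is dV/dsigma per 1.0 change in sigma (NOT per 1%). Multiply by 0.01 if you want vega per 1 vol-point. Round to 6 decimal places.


Answer: Vega = 23.705223

Derivation:
d1 = 0.5176381066; d2 = -0.2743214884
phi(d1) = 0.3489198156; exp(-qT) = 0.9880717129; exp(-rT) = 0.9940179641
Vega = S * exp(-qT) * phi(d1) * sqrt(T) = 48.6200 * 0.9880717129 * 0.3489198156 * 1.4142135624 = 23.705223


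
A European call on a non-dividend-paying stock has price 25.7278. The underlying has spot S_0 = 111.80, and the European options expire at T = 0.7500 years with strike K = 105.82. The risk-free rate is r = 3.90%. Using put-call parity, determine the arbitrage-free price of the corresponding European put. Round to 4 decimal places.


Put-call parity: C - P = S_0 * exp(-qT) - K * exp(-rT).
S_0 * exp(-qT) = 111.8000 * 1.00000000 = 111.80000000
K * exp(-rT) = 105.8200 * 0.97117364 = 102.76959466
P = C - S*exp(-qT) + K*exp(-rT)
P = 25.7278 - 111.80000000 + 102.76959466 = 16.6974

Answer: Put price = 16.6974


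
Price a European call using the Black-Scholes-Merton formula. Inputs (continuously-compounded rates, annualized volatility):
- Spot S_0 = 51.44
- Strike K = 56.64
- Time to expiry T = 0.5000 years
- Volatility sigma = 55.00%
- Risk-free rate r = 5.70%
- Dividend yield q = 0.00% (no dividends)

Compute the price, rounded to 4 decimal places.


d1 = (ln(S/K) + (r - q + 0.5*sigma^2) * T) / (sigma * sqrt(T)) = 0.02012202
d2 = d1 - sigma * sqrt(T) = -0.36878671
exp(-rT) = 0.97190229; exp(-qT) = 1.00000000
C = S_0 * exp(-qT) * N(d1) - K * exp(-rT) * N(d2)
N(d1) = 0.50802698; N(d2) = 0.35614336
C = 51.4400 * 1.00000000 * 0.50802698 - 56.6400 * 0.97190229 * 0.35614336 = 6.5277

Answer: Price = 6.5277


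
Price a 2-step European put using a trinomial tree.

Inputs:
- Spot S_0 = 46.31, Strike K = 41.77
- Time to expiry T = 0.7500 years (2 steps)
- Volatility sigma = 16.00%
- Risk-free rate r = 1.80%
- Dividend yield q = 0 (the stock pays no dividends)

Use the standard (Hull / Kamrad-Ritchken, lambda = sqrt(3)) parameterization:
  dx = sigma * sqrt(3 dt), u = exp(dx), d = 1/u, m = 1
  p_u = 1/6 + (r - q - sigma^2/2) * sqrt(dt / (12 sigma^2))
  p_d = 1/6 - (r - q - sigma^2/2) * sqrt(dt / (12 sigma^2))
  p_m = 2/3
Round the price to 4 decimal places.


Answer: Price = V(0,0) = 0.7936

Derivation:
dt = T/N = 0.375000; dx = sigma*sqrt(3*dt) = 0.169706
u = exp(dx) = 1.184956; d = 1/u = 0.843913
p_u = 0.172412, p_m = 0.666667, p_d = 0.160921
Discount per step: exp(-r*dt) = 0.993273
Stock lattice S(k, j) with j the centered position index:
  k=0: S(0,+0) = 46.3100
  k=1: S(1,-1) = 39.0816; S(1,+0) = 46.3100; S(1,+1) = 54.8753
  k=2: S(2,-2) = 32.9815; S(2,-1) = 39.0816; S(2,+0) = 46.3100; S(2,+1) = 54.8753; S(2,+2) = 65.0248
Terminal payoffs V(N, j) = max(K - S_T, 0):
  V(2,-2) = 8.788504; V(2,-1) = 2.688379; V(2,+0) = 0.000000; V(2,+1) = 0.000000; V(2,+2) = 0.000000
Backward induction: V(k, j) = exp(-r*dt) * [p_u * V(k+1, j+1) + p_m * V(k+1, j) + p_d * V(k+1, j-1)]
  V(1,-1) = exp(-r*dt) * [p_u*0.000000 + p_m*2.688379 + p_d*8.788504] = 3.184941
  V(1,+0) = exp(-r*dt) * [p_u*0.000000 + p_m*0.000000 + p_d*2.688379] = 0.429708
  V(1,+1) = exp(-r*dt) * [p_u*0.000000 + p_m*0.000000 + p_d*0.000000] = 0.000000
  V(0,+0) = exp(-r*dt) * [p_u*0.000000 + p_m*0.429708 + p_d*3.184941] = 0.793622


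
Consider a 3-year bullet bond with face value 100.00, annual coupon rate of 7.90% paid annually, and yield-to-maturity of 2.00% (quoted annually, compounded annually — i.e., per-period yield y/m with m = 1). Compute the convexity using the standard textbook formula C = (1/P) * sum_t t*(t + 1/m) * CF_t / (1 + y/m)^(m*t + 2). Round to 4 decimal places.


Coupon per period c = face * coupon_rate / m = 7.900000
Periods per year m = 1; per-period yield y/m = 0.020000
Number of cashflows N = 3
Cashflows (t years, CF_t, discount factor 1/(1+y/m)^(m*t), PV):
  t = 1.0000: CF_t = 7.900000, DF = 0.980392, PV = 7.745098
  t = 2.0000: CF_t = 7.900000, DF = 0.961169, PV = 7.593233
  t = 3.0000: CF_t = 107.900000, DF = 0.942322, PV = 101.676580
Price P = sum_t PV_t = 117.014911
Convexity numerator sum_t t*(t + 1/m) * CF_t / (1+y/m)^(m*t + 2):
  t = 1.0000: term = 14.888693
  t = 2.0000: term = 43.790273
  t = 3.0000: term = 1172.740253
Convexity = (1/P) * sum = 1231.419219 / 117.014911 = 10.523609

Answer: Convexity = 10.5236


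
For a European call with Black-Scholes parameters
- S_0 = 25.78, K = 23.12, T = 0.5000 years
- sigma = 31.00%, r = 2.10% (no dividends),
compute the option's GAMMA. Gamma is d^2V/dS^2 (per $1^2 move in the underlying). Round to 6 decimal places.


d1 = 0.6543062224; d2 = 0.4351031202
phi(d1) = 0.3220666235; exp(-qT) = 1.0000000000; exp(-rT) = 0.9895549326
Gamma = exp(-qT) * phi(d1) / (S * sigma * sqrt(T)) = 1.0000000000 * 0.3220666235 / (25.7800 * 0.3100 * 0.7071067812) = 0.056992

Answer: Gamma = 0.056992


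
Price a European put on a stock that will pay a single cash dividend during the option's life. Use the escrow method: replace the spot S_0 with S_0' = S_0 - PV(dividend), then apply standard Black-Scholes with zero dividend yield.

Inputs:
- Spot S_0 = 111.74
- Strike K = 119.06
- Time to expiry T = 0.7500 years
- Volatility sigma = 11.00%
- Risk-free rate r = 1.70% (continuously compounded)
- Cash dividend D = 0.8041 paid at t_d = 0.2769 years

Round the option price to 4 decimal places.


PV(D) = D * exp(-r * t_d) = 0.8041 * 0.99530376 = 0.80032376
S_0' = S_0 - PV(D) = 111.7400 - 0.80032376 = 110.93967624
d1 = (ln(S_0'/K) + (r + sigma^2/2)*T) / (sigma*sqrt(T)) = -0.56006620
d2 = d1 - sigma*sqrt(T) = -0.65532900
exp(-rT) = 0.98733094
N(-d1) = 0.71228286; N(-d2) = 0.74387202
P = K * exp(-rT) * N(-d2) - S_0' * N(-d1) = 119.0600 * 0.98733094 * 0.74387202 - 110.93967624 * 0.71228286 = 8.4229

Answer: Price = 8.4229


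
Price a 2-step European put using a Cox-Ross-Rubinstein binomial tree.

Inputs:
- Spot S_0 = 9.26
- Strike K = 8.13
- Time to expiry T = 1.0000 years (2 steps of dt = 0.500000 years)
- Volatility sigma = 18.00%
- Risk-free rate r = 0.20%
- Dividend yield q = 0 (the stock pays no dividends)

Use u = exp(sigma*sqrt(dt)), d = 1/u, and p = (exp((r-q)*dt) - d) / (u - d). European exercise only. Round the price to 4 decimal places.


dt = T/N = 0.500000
u = exp(sigma*sqrt(dt)) = 1.135734; d = 1/u = 0.880488
p = (exp((r-q)*dt) - d) / (u - d) = 0.472143
Discount per step: exp(-r*dt) = 0.999000
Stock lattice S(k, i) with i counting down-moves:
  k=0: S(0,0) = 9.2600
  k=1: S(1,0) = 10.5169; S(1,1) = 8.1533
  k=2: S(2,0) = 11.9444; S(2,1) = 9.2600; S(2,2) = 7.1789
Terminal payoffs V(N, i) = max(K - S_T, 0):
  V(2,0) = 0.000000; V(2,1) = 0.000000; V(2,2) = 0.951104
Backward induction: V(k, i) = exp(-r*dt) * [p * V(k+1, i) + (1-p) * V(k+1, i+1)].
  V(1,0) = exp(-r*dt) * [p*0.000000 + (1-p)*0.000000] = 0.000000
  V(1,1) = exp(-r*dt) * [p*0.000000 + (1-p)*0.951104] = 0.501545
  V(0,0) = exp(-r*dt) * [p*0.000000 + (1-p)*0.501545] = 0.264480

Answer: Price = V(0,0) = 0.2645


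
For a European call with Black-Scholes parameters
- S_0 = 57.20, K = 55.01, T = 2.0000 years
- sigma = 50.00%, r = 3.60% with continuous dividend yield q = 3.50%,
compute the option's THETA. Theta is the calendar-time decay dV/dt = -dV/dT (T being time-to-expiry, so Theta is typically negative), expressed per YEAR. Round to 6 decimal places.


Answer: Theta = -2.931632

Derivation:
d1 = 0.4115911758; d2 = -0.2955156054
phi(d1) = 0.3665419947; exp(-qT) = 0.9323938199; exp(-rT) = 0.9305308958
Theta = -S*exp(-qT)*phi(d1)*sigma/(2*sqrt(T)) - r*K*exp(-rT)*N(d2) + q*S*exp(-qT)*N(d1)
N(d1) = 0.6596804498; N(d2) = 0.3838000165; sqrt(T) = 1.4142135624
Term 1 = -57.2000 * 0.9323938199 * 0.3665419947 * 0.5000 / (2 * 1.4142135624) = -3.4557647058
Term 2 = -0.0360 * 55.0100 * 0.9305308958 * 0.3838000165 = -0.7072613605
Term 3 = 0.0350 * 57.2000 * 0.9323938199 * 0.6596804498 = 1.2313941130
Theta = -3.4557647058 + (-0.7072613605) + (1.2313941130) = -2.931632


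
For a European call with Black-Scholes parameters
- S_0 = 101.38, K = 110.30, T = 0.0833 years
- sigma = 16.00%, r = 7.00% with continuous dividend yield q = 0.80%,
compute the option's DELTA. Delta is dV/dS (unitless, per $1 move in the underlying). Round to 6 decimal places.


Answer: Delta = 0.045370

Derivation:
d1 = -1.6911934038; d2 = -1.7373721868
phi(d1) = 0.0954639970; exp(-qT) = 0.9993338220; exp(-rT) = 0.9941859673
N(d1) = 0.0453999352
Delta = exp(-qT) * N(d1) = 0.9993338220 * 0.0453999352 = 0.045370


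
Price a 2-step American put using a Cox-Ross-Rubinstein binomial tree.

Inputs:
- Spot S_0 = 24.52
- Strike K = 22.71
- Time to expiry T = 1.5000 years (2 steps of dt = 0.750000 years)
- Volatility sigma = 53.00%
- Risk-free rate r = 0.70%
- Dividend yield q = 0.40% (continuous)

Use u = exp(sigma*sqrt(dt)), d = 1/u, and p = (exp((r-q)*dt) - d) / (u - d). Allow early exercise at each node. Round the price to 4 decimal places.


dt = T/N = 0.750000
u = exp(sigma*sqrt(dt)) = 1.582480; d = 1/u = 0.631919
p = (exp((r-q)*dt) - d) / (u - d) = 0.389594
Discount per step: exp(-r*dt) = 0.994764
Stock lattice S(k, i) with i counting down-moves:
  k=0: S(0,0) = 24.5200
  k=1: S(1,0) = 38.8024; S(1,1) = 15.4947
  k=2: S(2,0) = 61.4041; S(2,1) = 24.5200; S(2,2) = 9.7914
Terminal payoffs V(N, i) = max(K - S_T, 0):
  V(2,0) = 0.000000; V(2,1) = 0.000000; V(2,2) = 12.918622
Backward induction: V(k, i) = exp(-r*dt) * [p * V(k+1, i) + (1-p) * V(k+1, i+1)]; then take max(V_cont, immediate exercise) for American.
  V(1,0) = exp(-r*dt) * [p*0.000000 + (1-p)*0.000000] = 0.000000; exercise = 0.000000; V(1,0) = max -> 0.000000
  V(1,1) = exp(-r*dt) * [p*0.000000 + (1-p)*12.918622] = 7.844309; exercise = 7.215337; V(1,1) = max -> 7.844309
  V(0,0) = exp(-r*dt) * [p*0.000000 + (1-p)*7.844309] = 4.763139; exercise = 0.000000; V(0,0) = max -> 4.763139

Answer: Price = V(0,0) = 4.7631


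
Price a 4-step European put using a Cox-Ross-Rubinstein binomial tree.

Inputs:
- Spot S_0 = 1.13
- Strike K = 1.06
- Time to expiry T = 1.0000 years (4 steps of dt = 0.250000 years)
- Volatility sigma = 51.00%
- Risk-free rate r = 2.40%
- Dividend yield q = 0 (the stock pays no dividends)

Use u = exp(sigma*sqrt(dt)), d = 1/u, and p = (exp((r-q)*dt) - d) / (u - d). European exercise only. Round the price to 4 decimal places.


Answer: Price = V(0,0) = 0.1712

Derivation:
dt = T/N = 0.250000
u = exp(sigma*sqrt(dt)) = 1.290462; d = 1/u = 0.774916
p = (exp((r-q)*dt) - d) / (u - d) = 0.448266
Discount per step: exp(-r*dt) = 0.994018
Stock lattice S(k, i) with i counting down-moves:
  k=0: S(0,0) = 1.1300
  k=1: S(1,0) = 1.4582; S(1,1) = 0.8757
  k=2: S(2,0) = 1.8818; S(2,1) = 1.1300; S(2,2) = 0.6786
  k=3: S(3,0) = 2.4284; S(3,1) = 1.4582; S(3,2) = 0.8757; S(3,3) = 0.5258
  k=4: S(4,0) = 3.1337; S(4,1) = 1.8818; S(4,2) = 1.1300; S(4,3) = 0.6786; S(4,4) = 0.4075
Terminal payoffs V(N, i) = max(K - S_T, 0):
  V(4,0) = 0.000000; V(4,1) = 0.000000; V(4,2) = 0.000000; V(4,3) = 0.381440; V(4,4) = 0.652528
Backward induction: V(k, i) = exp(-r*dt) * [p * V(k+1, i) + (1-p) * V(k+1, i+1)].
  V(3,0) = exp(-r*dt) * [p*0.000000 + (1-p)*0.000000] = 0.000000
  V(3,1) = exp(-r*dt) * [p*0.000000 + (1-p)*0.000000] = 0.000000
  V(3,2) = exp(-r*dt) * [p*0.000000 + (1-p)*0.381440] = 0.209194
  V(3,3) = exp(-r*dt) * [p*0.381440 + (1-p)*0.652528] = 0.527832
  V(2,0) = exp(-r*dt) * [p*0.000000 + (1-p)*0.000000] = 0.000000
  V(2,1) = exp(-r*dt) * [p*0.000000 + (1-p)*0.209194] = 0.114729
  V(2,2) = exp(-r*dt) * [p*0.209194 + (1-p)*0.527832] = 0.382694
  V(1,0) = exp(-r*dt) * [p*0.000000 + (1-p)*0.114729] = 0.062921
  V(1,1) = exp(-r*dt) * [p*0.114729 + (1-p)*0.382694] = 0.261004
  V(0,0) = exp(-r*dt) * [p*0.062921 + (1-p)*0.261004] = 0.171180


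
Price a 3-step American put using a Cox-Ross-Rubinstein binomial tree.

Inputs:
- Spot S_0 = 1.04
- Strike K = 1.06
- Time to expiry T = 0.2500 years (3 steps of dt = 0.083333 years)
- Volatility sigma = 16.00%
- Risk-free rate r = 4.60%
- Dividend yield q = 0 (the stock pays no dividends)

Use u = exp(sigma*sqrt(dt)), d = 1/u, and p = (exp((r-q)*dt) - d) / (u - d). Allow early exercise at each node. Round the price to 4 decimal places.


dt = T/N = 0.083333
u = exp(sigma*sqrt(dt)) = 1.047271; d = 1/u = 0.954862
p = (exp((r-q)*dt) - d) / (u - d) = 0.530017
Discount per step: exp(-r*dt) = 0.996174
Stock lattice S(k, i) with i counting down-moves:
  k=0: S(0,0) = 1.0400
  k=1: S(1,0) = 1.0892; S(1,1) = 0.9931
  k=2: S(2,0) = 1.1406; S(2,1) = 1.0400; S(2,2) = 0.9482
  k=3: S(3,0) = 1.1946; S(3,1) = 1.0892; S(3,2) = 0.9931; S(3,3) = 0.9054
Terminal payoffs V(N, i) = max(K - S_T, 0):
  V(3,0) = 0.000000; V(3,1) = 0.000000; V(3,2) = 0.066943; V(3,3) = 0.154568
Backward induction: V(k, i) = exp(-r*dt) * [p * V(k+1, i) + (1-p) * V(k+1, i+1)]; then take max(V_cont, immediate exercise) for American.
  V(2,0) = exp(-r*dt) * [p*0.000000 + (1-p)*0.000000] = 0.000000; exercise = 0.000000; V(2,0) = max -> 0.000000
  V(2,1) = exp(-r*dt) * [p*0.000000 + (1-p)*0.066943] = 0.031342; exercise = 0.020000; V(2,1) = max -> 0.031342
  V(2,2) = exp(-r*dt) * [p*0.066943 + (1-p)*0.154568] = 0.107712; exercise = 0.111767; V(2,2) = max -> 0.111767
  V(1,0) = exp(-r*dt) * [p*0.000000 + (1-p)*0.031342] = 0.014674; exercise = 0.000000; V(1,0) = max -> 0.014674
  V(1,1) = exp(-r*dt) * [p*0.031342 + (1-p)*0.111767] = 0.068876; exercise = 0.066943; V(1,1) = max -> 0.068876
  V(0,0) = exp(-r*dt) * [p*0.014674 + (1-p)*0.068876] = 0.039994; exercise = 0.020000; V(0,0) = max -> 0.039994

Answer: Price = V(0,0) = 0.0400


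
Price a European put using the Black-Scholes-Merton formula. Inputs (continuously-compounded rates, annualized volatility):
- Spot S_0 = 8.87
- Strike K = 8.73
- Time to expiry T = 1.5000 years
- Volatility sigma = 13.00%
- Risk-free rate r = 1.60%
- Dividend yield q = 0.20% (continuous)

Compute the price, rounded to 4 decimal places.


d1 = (ln(S/K) + (r - q + 0.5*sigma^2) * T) / (sigma * sqrt(T)) = 0.31142704
d2 = d1 - sigma * sqrt(T) = 0.15221020
exp(-rT) = 0.97628571; exp(-qT) = 0.99700450
P = K * exp(-rT) * N(-d2) - S_0 * exp(-qT) * N(-d1)
N(-d1) = 0.37773800; N(-d2) = 0.43951057
P = 8.7300 * 0.97628571 * 0.43951057 - 8.8700 * 0.99700450 * 0.37773800 = 0.4054

Answer: Price = 0.4054


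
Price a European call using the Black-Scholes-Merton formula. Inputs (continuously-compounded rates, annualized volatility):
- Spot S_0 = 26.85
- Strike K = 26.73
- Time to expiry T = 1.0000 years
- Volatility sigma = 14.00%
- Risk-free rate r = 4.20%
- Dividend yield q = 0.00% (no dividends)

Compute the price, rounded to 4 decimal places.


d1 = (ln(S/K) + (r - q + 0.5*sigma^2) * T) / (sigma * sqrt(T)) = 0.40199493
d2 = d1 - sigma * sqrt(T) = 0.26199493
exp(-rT) = 0.95886978; exp(-qT) = 1.00000000
C = S_0 * exp(-qT) * N(d1) - K * exp(-rT) * N(d2)
N(d1) = 0.65615612; N(d2) = 0.60333733
C = 26.8500 * 1.00000000 * 0.65615612 - 26.7300 * 0.95886978 * 0.60333733 = 2.1539

Answer: Price = 2.1539


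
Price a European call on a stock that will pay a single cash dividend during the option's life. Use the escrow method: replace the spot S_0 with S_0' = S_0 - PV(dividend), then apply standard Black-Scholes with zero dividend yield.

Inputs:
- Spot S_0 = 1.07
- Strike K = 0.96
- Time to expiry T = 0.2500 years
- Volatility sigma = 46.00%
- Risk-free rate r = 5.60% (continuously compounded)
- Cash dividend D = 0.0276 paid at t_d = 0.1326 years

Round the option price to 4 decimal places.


PV(D) = D * exp(-r * t_d) = 0.0276 * 0.99260190 = 0.02739581
S_0' = S_0 - PV(D) = 1.0700 - 0.02739581 = 1.04260419
d1 = (ln(S_0'/K) + (r + sigma^2/2)*T) / (sigma*sqrt(T)) = 0.53475480
d2 = d1 - sigma*sqrt(T) = 0.30475480
exp(-rT) = 0.98609754
N(d1) = 0.70359029; N(d2) = 0.61972355
C = S_0' * N(d1) - K * exp(-rT) * N(d2) = 1.04260419 * 0.70359029 - 0.9600 * 0.98609754 * 0.61972355 = 0.1469

Answer: Price = 0.1469


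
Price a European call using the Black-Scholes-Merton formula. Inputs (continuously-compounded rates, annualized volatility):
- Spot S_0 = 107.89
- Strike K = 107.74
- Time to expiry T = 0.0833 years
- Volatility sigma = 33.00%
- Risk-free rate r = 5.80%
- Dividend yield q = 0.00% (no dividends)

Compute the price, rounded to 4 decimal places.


d1 = (ln(S/K) + (r - q + 0.5*sigma^2) * T) / (sigma * sqrt(T)) = 0.11295606
d2 = d1 - sigma * sqrt(T) = 0.01771232
exp(-rT) = 0.99518025; exp(-qT) = 1.00000000
C = S_0 * exp(-qT) * N(d1) - K * exp(-rT) * N(d2)
N(d1) = 0.54496730; N(d2) = 0.50706582
C = 107.8900 * 1.00000000 * 0.54496730 - 107.7400 * 0.99518025 * 0.50706582 = 4.4286

Answer: Price = 4.4286


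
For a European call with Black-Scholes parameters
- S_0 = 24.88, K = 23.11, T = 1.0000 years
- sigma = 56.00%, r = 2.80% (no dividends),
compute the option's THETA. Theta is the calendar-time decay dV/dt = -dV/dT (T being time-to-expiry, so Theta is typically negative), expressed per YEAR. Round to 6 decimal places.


Answer: Theta = -2.788111

Derivation:
d1 = 0.4617836493; d2 = -0.0982163507
phi(d1) = 0.3585953796; exp(-qT) = 1.0000000000; exp(-rT) = 0.9723883668
Theta = -S*exp(-qT)*phi(d1)*sigma/(2*sqrt(T)) - r*K*exp(-rT)*N(d2) + q*S*exp(-qT)*N(d1)
N(d1) = 0.6778817613; N(d2) = 0.4608802496; sqrt(T) = 1.0000000000
Term 1 = -24.8800 * 1.0000000000 * 0.3585953796 * 0.5600 / (2 * 1.0000000000) = -2.4981188524
Term 2 = -0.0280 * 23.1100 * 0.9723883668 * 0.4608802496 = -0.2899918742
Term 3 = 0 (no dividend yield, q = 0)
Theta = -2.4981188524 + (-0.2899918742) + (0.0000000000) = -2.788111


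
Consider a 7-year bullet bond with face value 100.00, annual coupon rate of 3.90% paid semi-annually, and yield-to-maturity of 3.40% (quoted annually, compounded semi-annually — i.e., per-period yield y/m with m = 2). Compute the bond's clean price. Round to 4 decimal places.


Answer: Price = 103.0915

Derivation:
Coupon per period c = face * coupon_rate / m = 1.950000
Periods per year m = 2; per-period yield y/m = 0.017000
Number of cashflows N = 14
Cashflows (t years, CF_t, discount factor 1/(1+y/m)^(m*t), PV):
  t = 0.5000: CF_t = 1.950000, DF = 0.983284, PV = 1.917404
  t = 1.0000: CF_t = 1.950000, DF = 0.966848, PV = 1.885353
  t = 1.5000: CF_t = 1.950000, DF = 0.950686, PV = 1.853838
  t = 2.0000: CF_t = 1.950000, DF = 0.934795, PV = 1.822849
  t = 2.5000: CF_t = 1.950000, DF = 0.919169, PV = 1.792379
  t = 3.0000: CF_t = 1.950000, DF = 0.903804, PV = 1.762418
  t = 3.5000: CF_t = 1.950000, DF = 0.888696, PV = 1.732958
  t = 4.0000: CF_t = 1.950000, DF = 0.873841, PV = 1.703990
  t = 4.5000: CF_t = 1.950000, DF = 0.859234, PV = 1.675506
  t = 5.0000: CF_t = 1.950000, DF = 0.844871, PV = 1.647499
  t = 5.5000: CF_t = 1.950000, DF = 0.830748, PV = 1.619959
  t = 6.0000: CF_t = 1.950000, DF = 0.816862, PV = 1.592880
  t = 6.5000: CF_t = 1.950000, DF = 0.803207, PV = 1.566254
  t = 7.0000: CF_t = 101.950000, DF = 0.789781, PV = 80.518169
Price P = sum_t PV_t = 103.091456


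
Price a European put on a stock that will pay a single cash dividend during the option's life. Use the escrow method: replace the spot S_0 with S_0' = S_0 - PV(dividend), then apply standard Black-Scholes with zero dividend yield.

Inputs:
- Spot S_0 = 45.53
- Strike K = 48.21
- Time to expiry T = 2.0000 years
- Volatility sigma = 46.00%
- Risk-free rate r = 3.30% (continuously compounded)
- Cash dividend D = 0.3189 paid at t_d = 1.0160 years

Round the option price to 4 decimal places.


PV(D) = D * exp(-r * t_d) = 0.3189 * 0.96702783 = 0.30838518
S_0' = S_0 - PV(D) = 45.5300 - 0.30838518 = 45.22161482
d1 = (ln(S_0'/K) + (r + sigma^2/2)*T) / (sigma*sqrt(T)) = 0.32835688
d2 = d1 - sigma*sqrt(T) = -0.32218136
exp(-rT) = 0.93613086
N(-d1) = 0.37132092; N(-d2) = 0.62634235
P = K * exp(-rT) * N(-d2) - S_0' * N(-d1) = 48.2100 * 0.93613086 * 0.62634235 - 45.22161482 * 0.37132092 = 11.4756

Answer: Price = 11.4756


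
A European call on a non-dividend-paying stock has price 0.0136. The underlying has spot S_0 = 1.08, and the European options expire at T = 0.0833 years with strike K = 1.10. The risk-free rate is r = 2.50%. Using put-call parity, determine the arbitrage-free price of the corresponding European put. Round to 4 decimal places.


Put-call parity: C - P = S_0 * exp(-qT) - K * exp(-rT).
S_0 * exp(-qT) = 1.0800 * 1.00000000 = 1.08000000
K * exp(-rT) = 1.1000 * 0.99791967 = 1.09771163
P = C - S*exp(-qT) + K*exp(-rT)
P = 0.0136 - 1.08000000 + 1.09771163 = 0.0313

Answer: Put price = 0.0313


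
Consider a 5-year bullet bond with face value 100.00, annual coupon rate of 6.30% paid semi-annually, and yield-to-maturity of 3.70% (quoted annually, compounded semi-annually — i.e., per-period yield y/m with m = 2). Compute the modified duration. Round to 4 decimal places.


Coupon per period c = face * coupon_rate / m = 3.150000
Periods per year m = 2; per-period yield y/m = 0.018500
Number of cashflows N = 10
Cashflows (t years, CF_t, discount factor 1/(1+y/m)^(m*t), PV):
  t = 0.5000: CF_t = 3.150000, DF = 0.981836, PV = 3.092784
  t = 1.0000: CF_t = 3.150000, DF = 0.964002, PV = 3.036606
  t = 1.5000: CF_t = 3.150000, DF = 0.946492, PV = 2.981449
  t = 2.0000: CF_t = 3.150000, DF = 0.929300, PV = 2.927295
  t = 2.5000: CF_t = 3.150000, DF = 0.912420, PV = 2.874123
  t = 3.0000: CF_t = 3.150000, DF = 0.895847, PV = 2.821918
  t = 3.5000: CF_t = 3.150000, DF = 0.879575, PV = 2.770661
  t = 4.0000: CF_t = 3.150000, DF = 0.863598, PV = 2.720334
  t = 4.5000: CF_t = 3.150000, DF = 0.847912, PV = 2.670922
  t = 5.0000: CF_t = 103.150000, DF = 0.832510, PV = 85.873448
Price P = sum_t PV_t = 111.769540
First compute Macaulay numerator sum_t t * PV_t:
  t * PV_t at t = 0.5000: 1.546392
  t * PV_t at t = 1.0000: 3.036606
  t * PV_t at t = 1.5000: 4.472174
  t * PV_t at t = 2.0000: 5.854589
  t * PV_t at t = 2.5000: 7.185308
  t * PV_t at t = 3.0000: 8.465753
  t * PV_t at t = 3.5000: 9.697312
  t * PV_t at t = 4.0000: 10.881337
  t * PV_t at t = 4.5000: 12.019150
  t * PV_t at t = 5.0000: 429.367238
Macaulay duration D = 492.525860 / 111.769540 = 4.406620
Modified duration = D / (1 + y/m) = 4.406620 / (1 + 0.018500) = 4.326578

Answer: Modified duration = 4.3266


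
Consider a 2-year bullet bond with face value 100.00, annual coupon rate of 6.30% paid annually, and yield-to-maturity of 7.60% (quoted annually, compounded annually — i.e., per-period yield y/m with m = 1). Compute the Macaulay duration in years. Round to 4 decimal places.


Answer: Macaulay duration = 1.9401 years

Derivation:
Coupon per period c = face * coupon_rate / m = 6.300000
Periods per year m = 1; per-period yield y/m = 0.076000
Number of cashflows N = 2
Cashflows (t years, CF_t, discount factor 1/(1+y/m)^(m*t), PV):
  t = 1.0000: CF_t = 6.300000, DF = 0.929368, PV = 5.855019
  t = 2.0000: CF_t = 106.300000, DF = 0.863725, PV = 91.813961
Price P = sum_t PV_t = 97.668979
Macaulay numerator sum_t t * PV_t:
  t * PV_t at t = 1.0000: 5.855019
  t * PV_t at t = 2.0000: 183.627921
Macaulay duration D = (sum_t t * PV_t) / P = 189.482940 / 97.668979 = 1.940052


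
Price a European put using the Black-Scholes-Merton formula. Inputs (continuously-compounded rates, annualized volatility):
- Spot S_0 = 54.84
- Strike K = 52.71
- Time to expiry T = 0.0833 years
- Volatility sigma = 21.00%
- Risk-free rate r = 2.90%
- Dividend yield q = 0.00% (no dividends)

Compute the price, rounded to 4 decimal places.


d1 = (ln(S/K) + (r - q + 0.5*sigma^2) * T) / (sigma * sqrt(T)) = 0.72376473
d2 = d1 - sigma * sqrt(T) = 0.66315508
exp(-rT) = 0.99758722; exp(-qT) = 1.00000000
P = K * exp(-rT) * N(-d2) - S_0 * exp(-qT) * N(-d1)
N(-d1) = 0.23460509; N(-d2) = 0.25361562
P = 52.7100 * 0.99758722 * 0.25361562 - 54.8400 * 1.00000000 * 0.23460509 = 0.4701

Answer: Price = 0.4701


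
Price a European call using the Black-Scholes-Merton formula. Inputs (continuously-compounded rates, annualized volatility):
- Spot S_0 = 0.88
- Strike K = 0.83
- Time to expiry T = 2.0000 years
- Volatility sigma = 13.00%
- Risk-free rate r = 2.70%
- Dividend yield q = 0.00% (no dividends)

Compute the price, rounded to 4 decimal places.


d1 = (ln(S/K) + (r - q + 0.5*sigma^2) * T) / (sigma * sqrt(T)) = 0.70382258
d2 = d1 - sigma * sqrt(T) = 0.51997482
exp(-rT) = 0.94743211; exp(-qT) = 1.00000000
C = S_0 * exp(-qT) * N(d1) - K * exp(-rT) * N(d2)
N(d1) = 0.75922836; N(d2) = 0.69845944
C = 0.8800 * 1.00000000 * 0.75922836 - 0.8300 * 0.94743211 * 0.69845944 = 0.1189

Answer: Price = 0.1189


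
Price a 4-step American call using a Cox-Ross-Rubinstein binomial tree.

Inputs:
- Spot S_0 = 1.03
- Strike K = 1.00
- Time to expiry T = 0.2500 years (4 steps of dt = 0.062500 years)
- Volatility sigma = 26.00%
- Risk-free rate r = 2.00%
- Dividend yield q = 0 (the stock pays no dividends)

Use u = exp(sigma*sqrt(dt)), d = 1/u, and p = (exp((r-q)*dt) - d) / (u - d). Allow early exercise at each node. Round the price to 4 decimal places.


dt = T/N = 0.062500
u = exp(sigma*sqrt(dt)) = 1.067159; d = 1/u = 0.937067
p = (exp((r-q)*dt) - d) / (u - d) = 0.493370
Discount per step: exp(-r*dt) = 0.998751
Stock lattice S(k, i) with i counting down-moves:
  k=0: S(0,0) = 1.0300
  k=1: S(1,0) = 1.0992; S(1,1) = 0.9652
  k=2: S(2,0) = 1.1730; S(2,1) = 1.0300; S(2,2) = 0.9044
  k=3: S(3,0) = 1.2518; S(3,1) = 1.0992; S(3,2) = 0.9652; S(3,3) = 0.8475
  k=4: S(4,0) = 1.3358; S(4,1) = 1.1730; S(4,2) = 1.0300; S(4,3) = 0.9044; S(4,4) = 0.7942
Terminal payoffs V(N, i) = max(S_T - K, 0):
  V(4,0) = 0.335838; V(4,1) = 0.172993; V(4,2) = 0.030000; V(4,3) = 0.000000; V(4,4) = 0.000000
Backward induction: V(k, i) = exp(-r*dt) * [p * V(k+1, i) + (1-p) * V(k+1, i+1)]; then take max(V_cont, immediate exercise) for American.
  V(3,0) = exp(-r*dt) * [p*0.335838 + (1-p)*0.172993] = 0.253020; exercise = 0.251770; V(3,0) = max -> 0.253020
  V(3,1) = exp(-r*dt) * [p*0.172993 + (1-p)*0.030000] = 0.100423; exercise = 0.099174; V(3,1) = max -> 0.100423
  V(3,2) = exp(-r*dt) * [p*0.030000 + (1-p)*0.000000] = 0.014783; exercise = 0.000000; V(3,2) = max -> 0.014783
  V(3,3) = exp(-r*dt) * [p*0.000000 + (1-p)*0.000000] = 0.000000; exercise = 0.000000; V(3,3) = max -> 0.000000
  V(2,0) = exp(-r*dt) * [p*0.253020 + (1-p)*0.100423] = 0.175490; exercise = 0.172993; V(2,0) = max -> 0.175490
  V(2,1) = exp(-r*dt) * [p*0.100423 + (1-p)*0.014783] = 0.056964; exercise = 0.030000; V(2,1) = max -> 0.056964
  V(2,2) = exp(-r*dt) * [p*0.014783 + (1-p)*0.000000] = 0.007284; exercise = 0.000000; V(2,2) = max -> 0.007284
  V(1,0) = exp(-r*dt) * [p*0.175490 + (1-p)*0.056964] = 0.115297; exercise = 0.099174; V(1,0) = max -> 0.115297
  V(1,1) = exp(-r*dt) * [p*0.056964 + (1-p)*0.007284] = 0.031755; exercise = 0.000000; V(1,1) = max -> 0.031755
  V(0,0) = exp(-r*dt) * [p*0.115297 + (1-p)*0.031755] = 0.072881; exercise = 0.030000; V(0,0) = max -> 0.072881

Answer: Price = V(0,0) = 0.0729


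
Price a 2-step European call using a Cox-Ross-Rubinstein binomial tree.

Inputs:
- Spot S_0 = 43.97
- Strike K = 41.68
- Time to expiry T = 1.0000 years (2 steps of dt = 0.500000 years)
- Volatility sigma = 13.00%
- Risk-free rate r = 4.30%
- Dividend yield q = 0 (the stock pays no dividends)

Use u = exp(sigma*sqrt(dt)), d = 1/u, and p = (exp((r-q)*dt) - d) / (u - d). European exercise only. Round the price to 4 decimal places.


dt = T/N = 0.500000
u = exp(sigma*sqrt(dt)) = 1.096281; d = 1/u = 0.912175
p = (exp((r-q)*dt) - d) / (u - d) = 0.595080
Discount per step: exp(-r*dt) = 0.978729
Stock lattice S(k, i) with i counting down-moves:
  k=0: S(0,0) = 43.9700
  k=1: S(1,0) = 48.2035; S(1,1) = 40.1083
  k=2: S(2,0) = 52.8446; S(2,1) = 43.9700; S(2,2) = 36.5858
Terminal payoffs V(N, i) = max(S_T - K, 0):
  V(2,0) = 11.164590; V(2,1) = 2.290000; V(2,2) = 0.000000
Backward induction: V(k, i) = exp(-r*dt) * [p * V(k+1, i) + (1-p) * V(k+1, i+1)].
  V(1,0) = exp(-r*dt) * [p*11.164590 + (1-p)*2.290000] = 7.410047
  V(1,1) = exp(-r*dt) * [p*2.290000 + (1-p)*0.000000] = 1.333746
  V(0,0) = exp(-r*dt) * [p*7.410047 + (1-p)*1.333746] = 4.844348

Answer: Price = V(0,0) = 4.8443


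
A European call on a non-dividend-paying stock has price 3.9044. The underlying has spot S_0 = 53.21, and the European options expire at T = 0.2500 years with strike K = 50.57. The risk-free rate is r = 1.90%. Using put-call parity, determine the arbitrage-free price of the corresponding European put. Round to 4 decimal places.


Answer: Put price = 1.0248

Derivation:
Put-call parity: C - P = S_0 * exp(-qT) - K * exp(-rT).
S_0 * exp(-qT) = 53.2100 * 1.00000000 = 53.21000000
K * exp(-rT) = 50.5700 * 0.99526126 = 50.33036209
P = C - S*exp(-qT) + K*exp(-rT)
P = 3.9044 - 53.21000000 + 50.33036209 = 1.0248


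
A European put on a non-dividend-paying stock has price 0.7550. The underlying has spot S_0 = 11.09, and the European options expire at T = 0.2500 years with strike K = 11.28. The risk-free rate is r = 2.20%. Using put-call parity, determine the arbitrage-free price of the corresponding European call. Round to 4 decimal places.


Answer: Call price = 0.6269

Derivation:
Put-call parity: C - P = S_0 * exp(-qT) - K * exp(-rT).
S_0 * exp(-qT) = 11.0900 * 1.00000000 = 11.09000000
K * exp(-rT) = 11.2800 * 0.99451510 = 11.21813030
C = P + S*exp(-qT) - K*exp(-rT)
C = 0.7550 + 11.09000000 - 11.21813030 = 0.6269
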